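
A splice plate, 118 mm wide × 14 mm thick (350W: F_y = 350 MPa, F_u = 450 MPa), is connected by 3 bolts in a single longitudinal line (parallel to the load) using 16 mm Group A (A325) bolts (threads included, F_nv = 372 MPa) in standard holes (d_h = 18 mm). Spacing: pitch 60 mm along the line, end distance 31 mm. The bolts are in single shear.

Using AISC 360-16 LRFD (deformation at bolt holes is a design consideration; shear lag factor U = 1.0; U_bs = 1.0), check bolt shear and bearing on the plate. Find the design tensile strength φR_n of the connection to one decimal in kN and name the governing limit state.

168.3 kN (bolt shear governs)

Bolt shear: A_b = π(16)²/4 = 201.06 mm². φR_n = 0.75 × 372 × 201.06 × 3 × 1 = 168.3 kN.
Bearing (14 mm plate, F_u = 450 MPa): end bolts L_c = 31 − 18/2 = 22, R_n = min(1.2×22×14×450, 2.4×16×14×450) = 166.32 kN/bolt; interior L_c = 60 − 18 = 42, R_n = 241.92 kN/bolt. φR_n = 0.75 × (1×166.32 + 2×241.92) = 487.6 kN.
Governing: min(168.3, 487.6) = 168.3 kN → bolt shear.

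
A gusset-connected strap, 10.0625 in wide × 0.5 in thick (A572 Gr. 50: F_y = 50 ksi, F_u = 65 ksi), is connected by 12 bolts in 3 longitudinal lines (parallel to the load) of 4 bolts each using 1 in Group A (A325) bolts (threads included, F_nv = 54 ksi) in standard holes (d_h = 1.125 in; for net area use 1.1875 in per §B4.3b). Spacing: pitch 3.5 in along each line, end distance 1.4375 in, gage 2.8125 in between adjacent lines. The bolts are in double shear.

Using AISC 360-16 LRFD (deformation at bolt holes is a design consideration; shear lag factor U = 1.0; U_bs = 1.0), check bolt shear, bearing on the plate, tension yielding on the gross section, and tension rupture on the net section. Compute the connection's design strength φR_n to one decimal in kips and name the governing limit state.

158.4 kips (net-section rupture governs)

Bolt shear: A_b = π(1)²/4 = 0.7854 in². φR_n = 0.75 × 54 × 0.7854 × 12 × 2 = 763.4 kips.
Bearing (0.5 in plate, F_u = 65 ksi): end bolts L_c = 1.4375 − 1.125/2 = 0.875, R_n = min(1.2×0.875×0.5×65, 2.4×1×0.5×65) = 34.125 kips/bolt; interior L_c = 3.5 − 1.125 = 2.375, R_n = 78 kips/bolt. φR_n = 0.75 × (3×34.125 + 9×78) = 603.3 kips.
Tension yield (gross): A_g = 10.0625×0.5 = 5.0313 in². φR_n = 0.90 × 50 × 5.0313 = 226.4 kips.
Tension rupture (net): A_n = (10.0625 − 3×1.1875)×0.5 = 3.25 in² (U = 1.0, A_e = A_n). φR_n = 0.75 × 65 × 3.25 = 158.4 kips.
Governing: min(763.4, 603.3, 226.4, 158.4) = 158.4 kips → net-section rupture.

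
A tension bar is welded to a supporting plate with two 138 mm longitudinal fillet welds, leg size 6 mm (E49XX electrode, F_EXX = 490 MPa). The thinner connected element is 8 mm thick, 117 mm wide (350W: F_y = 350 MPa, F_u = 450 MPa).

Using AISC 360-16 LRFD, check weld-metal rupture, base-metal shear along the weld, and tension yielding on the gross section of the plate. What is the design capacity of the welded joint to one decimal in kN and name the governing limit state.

258.2 kN (weld metal governs)

Weld metal: throat = 0.707×6 = 4.242 mm, L = 2×138 = 276 mm. φR_n = 0.75 × 0.6 × 490 × 4.242 × 276 = 258.2 kN.
Base metal shear (8 mm plate): yield φR_n = 1.0×0.6×350×8×276 = 463.7 kN; rupture φR_n = 0.75×0.6×450×8×276 = 447.1 kN; take 447.1 kN (rupture).
Tension yield (gross): A_g = 117×8 = 936 mm². φR_n = 0.90 × 350 × 936 = 294.8 kN.
Governing: min(258.2, 447.1, 294.8) = 258.2 kN → weld metal.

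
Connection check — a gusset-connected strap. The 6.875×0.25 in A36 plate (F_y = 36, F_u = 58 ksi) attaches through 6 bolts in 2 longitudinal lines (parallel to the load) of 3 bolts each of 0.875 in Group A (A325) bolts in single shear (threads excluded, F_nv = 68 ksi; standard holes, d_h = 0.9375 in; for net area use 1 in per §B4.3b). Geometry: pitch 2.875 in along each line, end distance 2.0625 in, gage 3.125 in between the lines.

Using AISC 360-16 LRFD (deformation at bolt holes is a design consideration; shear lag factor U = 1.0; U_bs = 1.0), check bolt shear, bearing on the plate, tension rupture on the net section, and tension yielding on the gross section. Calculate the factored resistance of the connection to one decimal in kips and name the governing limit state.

53.0 kips (net-section rupture governs)

Bolt shear: A_b = π(0.875)²/4 = 0.60132 in². φR_n = 0.75 × 68 × 0.60132 × 6 × 1 = 184.0 kips.
Bearing (0.25 in plate, F_u = 58 ksi): end bolts L_c = 2.0625 − 0.9375/2 = 1.59375, R_n = min(1.2×1.59375×0.25×58, 2.4×0.875×0.25×58) = 27.731 kips/bolt; interior L_c = 2.875 − 0.9375 = 1.9375, R_n = 30.45 kips/bolt. φR_n = 0.75 × (2×27.731 + 4×30.45) = 132.9 kips.
Tension rupture (net): A_n = (6.875 − 2×1)×0.25 = 1.2188 in² (U = 1.0, A_e = A_n). φR_n = 0.75 × 58 × 1.2188 = 53.0 kips.
Tension yield (gross): A_g = 6.875×0.25 = 1.7188 in². φR_n = 0.90 × 36 × 1.7188 = 55.7 kips.
Governing: min(184.0, 132.9, 53.0, 55.7) = 53.0 kips → net-section rupture.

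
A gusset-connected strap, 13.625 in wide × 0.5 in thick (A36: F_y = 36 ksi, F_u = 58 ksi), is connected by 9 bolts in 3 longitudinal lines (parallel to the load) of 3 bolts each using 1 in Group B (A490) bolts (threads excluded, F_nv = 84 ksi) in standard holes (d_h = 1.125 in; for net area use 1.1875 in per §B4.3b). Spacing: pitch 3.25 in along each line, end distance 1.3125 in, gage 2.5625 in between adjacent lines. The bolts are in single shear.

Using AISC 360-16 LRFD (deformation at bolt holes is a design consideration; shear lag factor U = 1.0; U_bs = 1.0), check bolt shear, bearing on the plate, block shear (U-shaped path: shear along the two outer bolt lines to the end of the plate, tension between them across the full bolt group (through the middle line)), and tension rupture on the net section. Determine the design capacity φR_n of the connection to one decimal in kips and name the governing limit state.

Bolt shear: A_b = π(1)²/4 = 0.7854 in². φR_n = 0.75 × 84 × 0.7854 × 9 × 1 = 445.3 kips.
Bearing (0.5 in plate, F_u = 58 ksi): end bolts L_c = 1.3125 − 1.125/2 = 0.75, R_n = min(1.2×0.75×0.5×58, 2.4×1×0.5×58) = 26.1 kips/bolt; interior L_c = 3.25 − 1.125 = 2.125, R_n = 69.6 kips/bolt. φR_n = 0.75 × (3×26.1 + 6×69.6) = 371.9 kips.
Block shear: shear path 2×[1.3125+2×3.25] = 2×7.8125 in, A_gv = 7.8125, A_nv = 2×(7.8125 − 2.5×1.1875)×0.5 = 4.8438 in²; tension across gage: (5.125 − 2×1.1875)×0.5 = 1.375 in². R_n = min(0.6×58×4.8438, 0.6×36×7.8125) + 1.0×58×1.375 = min(168.56, 168.75) + 79.75 = 248.31 kips. φR_n = 0.75 × 248.31 = 186.2 kips.
Tension rupture (net): A_n = (13.625 − 3×1.1875)×0.5 = 5.0313 in² (U = 1.0, A_e = A_n). φR_n = 0.75 × 58 × 5.0313 = 218.9 kips.
Governing: min(445.3, 371.9, 186.2, 218.9) = 186.2 kips → block shear.

186.2 kips (block shear governs)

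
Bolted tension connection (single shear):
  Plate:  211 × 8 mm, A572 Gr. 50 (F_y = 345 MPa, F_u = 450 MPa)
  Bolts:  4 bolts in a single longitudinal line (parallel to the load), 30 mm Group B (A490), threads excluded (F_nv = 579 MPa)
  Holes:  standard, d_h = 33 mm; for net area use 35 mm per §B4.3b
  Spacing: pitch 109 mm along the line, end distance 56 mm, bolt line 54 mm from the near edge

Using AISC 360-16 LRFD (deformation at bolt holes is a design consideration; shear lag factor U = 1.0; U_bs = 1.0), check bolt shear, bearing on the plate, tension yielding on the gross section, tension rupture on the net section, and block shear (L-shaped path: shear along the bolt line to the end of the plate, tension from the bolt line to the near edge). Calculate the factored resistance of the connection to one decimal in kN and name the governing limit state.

Bolt shear: A_b = π(30)²/4 = 706.86 mm². φR_n = 0.75 × 579 × 706.86 × 4 × 1 = 1227.8 kN.
Bearing (8 mm plate, F_u = 450 MPa): end bolts L_c = 56 − 33/2 = 39.5, R_n = min(1.2×39.5×8×450, 2.4×30×8×450) = 170.64 kN/bolt; interior L_c = 109 − 33 = 76, R_n = 259.2 kN/bolt. φR_n = 0.75 × (1×170.64 + 3×259.2) = 711.2 kN.
Tension yield (gross): A_g = 211×8 = 1688 mm². φR_n = 0.90 × 345 × 1688 = 524.1 kN.
Tension rupture (net): A_n = (211 − 1×35)×8 = 1408 mm² (U = 1.0, A_e = A_n). φR_n = 0.75 × 450 × 1408 = 475.2 kN.
Block shear: shear path 1×[56+3×109] = 1×383 mm, A_gv = 3064, A_nv = 1×(383 − 3.5×35)×8 = 2084 mm²; tension to near edge: (54 − 0.5×35)×8 = 292 mm². R_n = min(0.6×450×2084, 0.6×345×3064) + 1.0×450×292 = min(562.68, 634.25) + 131.4 = 694.08 kN. φR_n = 0.75 × 694.08 = 520.6 kN.
Governing: min(1227.8, 711.2, 524.1, 475.2, 520.6) = 475.2 kN → net-section rupture.

475.2 kN (net-section rupture governs)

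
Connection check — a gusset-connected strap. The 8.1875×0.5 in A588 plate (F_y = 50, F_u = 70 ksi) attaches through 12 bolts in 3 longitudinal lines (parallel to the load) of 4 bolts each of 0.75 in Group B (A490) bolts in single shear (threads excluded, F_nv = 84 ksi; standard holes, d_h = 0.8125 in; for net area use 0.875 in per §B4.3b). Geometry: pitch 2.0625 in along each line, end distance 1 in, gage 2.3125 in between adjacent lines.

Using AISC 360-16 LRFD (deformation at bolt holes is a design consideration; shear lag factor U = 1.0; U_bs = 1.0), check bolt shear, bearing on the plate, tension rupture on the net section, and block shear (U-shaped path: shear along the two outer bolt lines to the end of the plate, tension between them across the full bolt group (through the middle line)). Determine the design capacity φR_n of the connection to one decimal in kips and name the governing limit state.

Bolt shear: A_b = π(0.75)²/4 = 0.44179 in². φR_n = 0.75 × 84 × 0.44179 × 12 × 1 = 334.0 kips.
Bearing (0.5 in plate, F_u = 70 ksi): end bolts L_c = 1 − 0.8125/2 = 0.59375, R_n = min(1.2×0.59375×0.5×70, 2.4×0.75×0.5×70) = 24.938 kips/bolt; interior L_c = 2.0625 − 0.8125 = 1.25, R_n = 52.5 kips/bolt. φR_n = 0.75 × (3×24.938 + 9×52.5) = 410.5 kips.
Tension rupture (net): A_n = (8.1875 − 3×0.875)×0.5 = 2.7813 in² (U = 1.0, A_e = A_n). φR_n = 0.75 × 70 × 2.7813 = 146.0 kips.
Block shear: shear path 2×[1+3×2.0625] = 2×7.1875 in, A_gv = 7.1875, A_nv = 2×(7.1875 − 3.5×0.875)×0.5 = 4.125 in²; tension across gage: (4.625 − 2×0.875)×0.5 = 1.4375 in². R_n = min(0.6×70×4.125, 0.6×50×7.1875) + 1.0×70×1.4375 = min(173.25, 215.63) + 100.63 = 273.88 kips. φR_n = 0.75 × 273.88 = 205.4 kips.
Governing: min(334.0, 410.5, 146.0, 205.4) = 146.0 kips → net-section rupture.

146.0 kips (net-section rupture governs)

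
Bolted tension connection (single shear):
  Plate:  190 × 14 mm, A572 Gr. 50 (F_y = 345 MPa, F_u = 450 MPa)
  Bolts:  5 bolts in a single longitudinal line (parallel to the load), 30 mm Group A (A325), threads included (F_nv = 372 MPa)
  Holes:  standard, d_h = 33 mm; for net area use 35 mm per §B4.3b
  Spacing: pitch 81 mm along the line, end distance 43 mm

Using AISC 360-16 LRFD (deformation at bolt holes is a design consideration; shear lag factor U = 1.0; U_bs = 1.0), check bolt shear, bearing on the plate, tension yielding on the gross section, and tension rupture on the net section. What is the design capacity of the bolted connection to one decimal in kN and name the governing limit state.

Bolt shear: A_b = π(30)²/4 = 706.86 mm². φR_n = 0.75 × 372 × 706.86 × 5 × 1 = 986.1 kN.
Bearing (14 mm plate, F_u = 450 MPa): end bolts L_c = 43 − 33/2 = 26.5, R_n = min(1.2×26.5×14×450, 2.4×30×14×450) = 200.34 kN/bolt; interior L_c = 81 − 33 = 48, R_n = 362.88 kN/bolt. φR_n = 0.75 × (1×200.34 + 4×362.88) = 1238.9 kN.
Tension yield (gross): A_g = 190×14 = 2660 mm². φR_n = 0.90 × 345 × 2660 = 825.9 kN.
Tension rupture (net): A_n = (190 − 1×35)×14 = 2170 mm² (U = 1.0, A_e = A_n). φR_n = 0.75 × 450 × 2170 = 732.4 kN.
Governing: min(986.1, 1238.9, 825.9, 732.4) = 732.4 kN → net-section rupture.

732.4 kN (net-section rupture governs)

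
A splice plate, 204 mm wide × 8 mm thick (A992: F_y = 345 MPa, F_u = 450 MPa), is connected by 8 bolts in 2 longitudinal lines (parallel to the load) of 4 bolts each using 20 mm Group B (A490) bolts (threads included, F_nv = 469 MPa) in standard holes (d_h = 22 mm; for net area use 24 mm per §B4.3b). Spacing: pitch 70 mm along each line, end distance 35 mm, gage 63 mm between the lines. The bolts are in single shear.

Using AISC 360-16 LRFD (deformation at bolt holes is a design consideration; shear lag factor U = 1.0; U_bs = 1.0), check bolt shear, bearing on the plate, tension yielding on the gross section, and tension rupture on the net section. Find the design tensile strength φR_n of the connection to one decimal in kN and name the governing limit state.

Bolt shear: A_b = π(20)²/4 = 314.16 mm². φR_n = 0.75 × 469 × 314.16 × 8 × 1 = 884.0 kN.
Bearing (8 mm plate, F_u = 450 MPa): end bolts L_c = 35 − 22/2 = 24, R_n = min(1.2×24×8×450, 2.4×20×8×450) = 103.68 kN/bolt; interior L_c = 70 − 22 = 48, R_n = 172.8 kN/bolt. φR_n = 0.75 × (2×103.68 + 6×172.8) = 933.1 kN.
Tension yield (gross): A_g = 204×8 = 1632 mm². φR_n = 0.90 × 345 × 1632 = 506.7 kN.
Tension rupture (net): A_n = (204 − 2×24)×8 = 1248 mm² (U = 1.0, A_e = A_n). φR_n = 0.75 × 450 × 1248 = 421.2 kN.
Governing: min(884.0, 933.1, 506.7, 421.2) = 421.2 kN → net-section rupture.

421.2 kN (net-section rupture governs)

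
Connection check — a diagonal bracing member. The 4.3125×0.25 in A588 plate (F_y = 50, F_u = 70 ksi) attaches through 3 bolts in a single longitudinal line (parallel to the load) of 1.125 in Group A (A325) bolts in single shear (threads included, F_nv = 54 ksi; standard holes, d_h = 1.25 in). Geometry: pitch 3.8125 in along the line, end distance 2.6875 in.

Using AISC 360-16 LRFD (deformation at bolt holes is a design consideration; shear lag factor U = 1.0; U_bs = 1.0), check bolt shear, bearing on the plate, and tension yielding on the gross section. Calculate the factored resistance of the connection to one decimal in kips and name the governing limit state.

48.5 kips (gross-section yield governs)

Bolt shear: A_b = π(1.125)²/4 = 0.99402 in². φR_n = 0.75 × 54 × 0.99402 × 3 × 1 = 120.8 kips.
Bearing (0.25 in plate, F_u = 70 ksi): end bolts L_c = 2.6875 − 1.25/2 = 2.0625, R_n = min(1.2×2.0625×0.25×70, 2.4×1.125×0.25×70) = 43.313 kips/bolt; interior L_c = 3.8125 − 1.25 = 2.5625, R_n = 47.25 kips/bolt. φR_n = 0.75 × (1×43.313 + 2×47.25) = 103.4 kips.
Tension yield (gross): A_g = 4.3125×0.25 = 1.0781 in². φR_n = 0.90 × 50 × 1.0781 = 48.5 kips.
Governing: min(120.8, 103.4, 48.5) = 48.5 kips → gross-section yield.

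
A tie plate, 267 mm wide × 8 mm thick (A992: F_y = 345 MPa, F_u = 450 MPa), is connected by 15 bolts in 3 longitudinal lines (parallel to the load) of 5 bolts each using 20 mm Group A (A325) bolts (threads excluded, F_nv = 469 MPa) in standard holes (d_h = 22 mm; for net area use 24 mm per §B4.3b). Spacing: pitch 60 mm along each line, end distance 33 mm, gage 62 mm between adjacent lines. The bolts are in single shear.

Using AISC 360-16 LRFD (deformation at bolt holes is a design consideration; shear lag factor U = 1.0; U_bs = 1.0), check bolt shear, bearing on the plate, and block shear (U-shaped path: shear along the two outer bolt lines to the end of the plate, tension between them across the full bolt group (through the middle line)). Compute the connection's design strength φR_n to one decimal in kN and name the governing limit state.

Bolt shear: A_b = π(20)²/4 = 314.16 mm². φR_n = 0.75 × 469 × 314.16 × 15 × 1 = 1657.6 kN.
Bearing (8 mm plate, F_u = 450 MPa): end bolts L_c = 33 − 22/2 = 22, R_n = min(1.2×22×8×450, 2.4×20×8×450) = 95.04 kN/bolt; interior L_c = 60 − 22 = 38, R_n = 164.16 kN/bolt. φR_n = 0.75 × (3×95.04 + 12×164.16) = 1691.3 kN.
Block shear: shear path 2×[33+4×60] = 2×273 mm, A_gv = 4368, A_nv = 2×(273 − 4.5×24)×8 = 2640 mm²; tension across gage: (124 − 2×24)×8 = 608 mm². R_n = min(0.6×450×2640, 0.6×345×4368) + 1.0×450×608 = min(712.8, 904.18) + 273.6 = 986.4 kN. φR_n = 0.75 × 986.4 = 739.8 kN.
Governing: min(1657.6, 1691.3, 739.8) = 739.8 kN → block shear.

739.8 kN (block shear governs)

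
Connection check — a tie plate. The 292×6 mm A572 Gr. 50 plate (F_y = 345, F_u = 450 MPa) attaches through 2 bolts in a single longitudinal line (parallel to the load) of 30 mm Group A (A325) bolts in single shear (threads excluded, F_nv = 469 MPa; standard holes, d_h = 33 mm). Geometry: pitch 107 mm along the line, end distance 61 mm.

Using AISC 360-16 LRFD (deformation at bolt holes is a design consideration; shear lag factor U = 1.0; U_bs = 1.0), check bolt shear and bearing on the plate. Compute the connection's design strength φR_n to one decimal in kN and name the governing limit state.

Bolt shear: A_b = π(30)²/4 = 706.86 mm². φR_n = 0.75 × 469 × 706.86 × 2 × 1 = 497.3 kN.
Bearing (6 mm plate, F_u = 450 MPa): end bolts L_c = 61 − 33/2 = 44.5, R_n = min(1.2×44.5×6×450, 2.4×30×6×450) = 144.18 kN/bolt; interior L_c = 107 − 33 = 74, R_n = 194.4 kN/bolt. φR_n = 0.75 × (1×144.18 + 1×194.4) = 253.9 kN.
Governing: min(497.3, 253.9) = 253.9 kN → bearing.

253.9 kN (bearing governs)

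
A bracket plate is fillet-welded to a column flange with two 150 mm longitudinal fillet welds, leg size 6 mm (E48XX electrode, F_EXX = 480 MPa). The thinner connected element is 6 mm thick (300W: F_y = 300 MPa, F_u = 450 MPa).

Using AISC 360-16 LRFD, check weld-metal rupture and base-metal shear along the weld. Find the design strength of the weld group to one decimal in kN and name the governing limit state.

274.9 kN (weld metal governs)

Weld metal: throat = 0.707×6 = 4.242 mm, L = 2×150 = 300 mm. φR_n = 0.75 × 0.6 × 480 × 4.242 × 300 = 274.9 kN.
Base metal shear (6 mm plate): yield φR_n = 1.0×0.6×300×6×300 = 324.0 kN; rupture φR_n = 0.75×0.6×450×6×300 = 364.5 kN; take 324.0 kN (yield).
Governing: min(274.9, 324.0) = 274.9 kN → weld metal.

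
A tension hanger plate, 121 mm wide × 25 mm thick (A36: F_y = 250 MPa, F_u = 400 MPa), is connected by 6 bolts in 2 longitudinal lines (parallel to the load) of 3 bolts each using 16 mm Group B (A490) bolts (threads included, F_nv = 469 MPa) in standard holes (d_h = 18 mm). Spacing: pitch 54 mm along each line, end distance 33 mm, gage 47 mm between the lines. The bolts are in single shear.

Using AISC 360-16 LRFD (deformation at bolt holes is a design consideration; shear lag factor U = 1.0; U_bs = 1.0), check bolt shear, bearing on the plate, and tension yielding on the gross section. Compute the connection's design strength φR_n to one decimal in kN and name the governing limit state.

Bolt shear: A_b = π(16)²/4 = 201.06 mm². φR_n = 0.75 × 469 × 201.06 × 6 × 1 = 424.3 kN.
Bearing (25 mm plate, F_u = 400 MPa): end bolts L_c = 33 − 18/2 = 24, R_n = min(1.2×24×25×400, 2.4×16×25×400) = 288 kN/bolt; interior L_c = 54 − 18 = 36, R_n = 384 kN/bolt. φR_n = 0.75 × (2×288 + 4×384) = 1584.0 kN.
Tension yield (gross): A_g = 121×25 = 3025 mm². φR_n = 0.90 × 250 × 3025 = 680.6 kN.
Governing: min(424.3, 1584.0, 680.6) = 424.3 kN → bolt shear.

424.3 kN (bolt shear governs)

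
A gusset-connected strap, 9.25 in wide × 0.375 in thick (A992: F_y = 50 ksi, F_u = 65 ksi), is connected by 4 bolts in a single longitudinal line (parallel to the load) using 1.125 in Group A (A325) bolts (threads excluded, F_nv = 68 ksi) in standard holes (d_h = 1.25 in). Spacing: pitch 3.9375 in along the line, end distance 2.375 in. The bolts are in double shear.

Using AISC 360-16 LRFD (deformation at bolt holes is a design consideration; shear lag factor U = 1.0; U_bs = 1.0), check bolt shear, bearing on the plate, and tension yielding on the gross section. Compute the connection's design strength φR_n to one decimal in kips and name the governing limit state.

156.1 kips (gross-section yield governs)

Bolt shear: A_b = π(1.125)²/4 = 0.99402 in². φR_n = 0.75 × 68 × 0.99402 × 4 × 2 = 405.6 kips.
Bearing (0.375 in plate, F_u = 65 ksi): end bolts L_c = 2.375 − 1.25/2 = 1.75, R_n = min(1.2×1.75×0.375×65, 2.4×1.125×0.375×65) = 51.188 kips/bolt; interior L_c = 3.9375 − 1.25 = 2.6875, R_n = 65.813 kips/bolt. φR_n = 0.75 × (1×51.188 + 3×65.813) = 186.5 kips.
Tension yield (gross): A_g = 9.25×0.375 = 3.4688 in². φR_n = 0.90 × 50 × 3.4688 = 156.1 kips.
Governing: min(405.6, 186.5, 156.1) = 156.1 kips → gross-section yield.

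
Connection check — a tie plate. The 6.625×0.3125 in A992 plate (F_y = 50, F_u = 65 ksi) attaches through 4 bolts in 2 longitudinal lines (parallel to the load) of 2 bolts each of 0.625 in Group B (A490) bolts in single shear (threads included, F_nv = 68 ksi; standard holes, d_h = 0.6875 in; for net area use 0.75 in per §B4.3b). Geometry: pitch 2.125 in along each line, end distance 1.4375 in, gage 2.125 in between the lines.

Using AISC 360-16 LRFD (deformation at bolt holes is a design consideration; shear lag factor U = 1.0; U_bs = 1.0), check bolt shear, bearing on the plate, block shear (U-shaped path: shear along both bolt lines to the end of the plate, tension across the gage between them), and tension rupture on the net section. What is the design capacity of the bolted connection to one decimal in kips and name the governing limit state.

62.6 kips (bolt shear governs)

Bolt shear: A_b = π(0.625)²/4 = 0.3068 in². φR_n = 0.75 × 68 × 0.3068 × 4 × 1 = 62.6 kips.
Bearing (0.3125 in plate, F_u = 65 ksi): end bolts L_c = 1.4375 − 0.6875/2 = 1.09375, R_n = min(1.2×1.09375×0.3125×65, 2.4×0.625×0.3125×65) = 26.66 kips/bolt; interior L_c = 2.125 − 0.6875 = 1.4375, R_n = 30.469 kips/bolt. φR_n = 0.75 × (2×26.66 + 2×30.469) = 85.7 kips.
Block shear: shear path 2×[1.4375+1×2.125] = 2×3.5625 in, A_gv = 2.2266, A_nv = 2×(3.5625 − 1.5×0.75)×0.3125 = 1.5234 in²; tension across gage: (2.125 − 1×0.75)×0.3125 = 0.42969 in². R_n = min(0.6×65×1.5234, 0.6×50×2.2266) + 1.0×65×0.42969 = min(59.413, 66.798) + 27.93 = 87.343 kips. φR_n = 0.75 × 87.343 = 65.5 kips.
Tension rupture (net): A_n = (6.625 − 2×0.75)×0.3125 = 1.6016 in² (U = 1.0, A_e = A_n). φR_n = 0.75 × 65 × 1.6016 = 78.1 kips.
Governing: min(62.6, 85.7, 65.5, 78.1) = 62.6 kips → bolt shear.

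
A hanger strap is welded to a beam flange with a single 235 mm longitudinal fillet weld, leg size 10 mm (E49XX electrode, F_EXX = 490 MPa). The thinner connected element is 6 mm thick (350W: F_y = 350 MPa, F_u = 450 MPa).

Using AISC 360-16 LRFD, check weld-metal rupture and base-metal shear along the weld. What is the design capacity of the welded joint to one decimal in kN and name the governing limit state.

285.5 kN (base-metal shear governs)

Weld metal: throat = 0.707×10 = 7.07 mm, L = 235 mm. φR_n = 0.75 × 0.6 × 490 × 7.07 × 235 = 366.3 kN.
Base metal shear (6 mm plate): yield φR_n = 1.0×0.6×350×6×235 = 296.1 kN; rupture φR_n = 0.75×0.6×450×6×235 = 285.5 kN; take 285.5 kN (rupture).
Governing: min(366.3, 285.5) = 285.5 kN → base-metal shear.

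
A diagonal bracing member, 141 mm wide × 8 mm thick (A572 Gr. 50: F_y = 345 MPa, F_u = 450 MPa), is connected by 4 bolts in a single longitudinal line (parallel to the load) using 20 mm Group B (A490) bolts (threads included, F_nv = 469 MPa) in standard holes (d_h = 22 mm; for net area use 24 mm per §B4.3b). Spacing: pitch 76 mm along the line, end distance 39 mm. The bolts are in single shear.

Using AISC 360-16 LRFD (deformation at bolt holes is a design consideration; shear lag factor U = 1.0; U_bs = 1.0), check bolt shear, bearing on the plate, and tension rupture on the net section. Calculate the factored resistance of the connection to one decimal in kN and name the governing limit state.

Bolt shear: A_b = π(20)²/4 = 314.16 mm². φR_n = 0.75 × 469 × 314.16 × 4 × 1 = 442.0 kN.
Bearing (8 mm plate, F_u = 450 MPa): end bolts L_c = 39 − 22/2 = 28, R_n = min(1.2×28×8×450, 2.4×20×8×450) = 120.96 kN/bolt; interior L_c = 76 − 22 = 54, R_n = 172.8 kN/bolt. φR_n = 0.75 × (1×120.96 + 3×172.8) = 479.5 kN.
Tension rupture (net): A_n = (141 − 1×24)×8 = 936 mm² (U = 1.0, A_e = A_n). φR_n = 0.75 × 450 × 936 = 315.9 kN.
Governing: min(442.0, 479.5, 315.9) = 315.9 kN → net-section rupture.

315.9 kN (net-section rupture governs)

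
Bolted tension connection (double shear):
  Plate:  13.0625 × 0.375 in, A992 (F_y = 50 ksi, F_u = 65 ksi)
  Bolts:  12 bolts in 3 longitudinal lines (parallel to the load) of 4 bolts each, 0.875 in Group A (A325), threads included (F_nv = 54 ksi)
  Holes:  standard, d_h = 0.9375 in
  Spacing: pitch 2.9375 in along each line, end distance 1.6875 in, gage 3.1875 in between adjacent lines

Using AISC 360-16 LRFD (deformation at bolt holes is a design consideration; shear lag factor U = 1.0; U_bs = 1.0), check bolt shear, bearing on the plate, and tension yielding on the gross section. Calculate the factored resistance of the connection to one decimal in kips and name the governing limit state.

220.4 kips (gross-section yield governs)

Bolt shear: A_b = π(0.875)²/4 = 0.60132 in². φR_n = 0.75 × 54 × 0.60132 × 12 × 2 = 584.5 kips.
Bearing (0.375 in plate, F_u = 65 ksi): end bolts L_c = 1.6875 − 0.9375/2 = 1.21875, R_n = min(1.2×1.21875×0.375×65, 2.4×0.875×0.375×65) = 35.648 kips/bolt; interior L_c = 2.9375 − 0.9375 = 2, R_n = 51.188 kips/bolt. φR_n = 0.75 × (3×35.648 + 9×51.188) = 425.7 kips.
Tension yield (gross): A_g = 13.0625×0.375 = 4.8984 in². φR_n = 0.90 × 50 × 4.8984 = 220.4 kips.
Governing: min(584.5, 425.7, 220.4) = 220.4 kips → gross-section yield.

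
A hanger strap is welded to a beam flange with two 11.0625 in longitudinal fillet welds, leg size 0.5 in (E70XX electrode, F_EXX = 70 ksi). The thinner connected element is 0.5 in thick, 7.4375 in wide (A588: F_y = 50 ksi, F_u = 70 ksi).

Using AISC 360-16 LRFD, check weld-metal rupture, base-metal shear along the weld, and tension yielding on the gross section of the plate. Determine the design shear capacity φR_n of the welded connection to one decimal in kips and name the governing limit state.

Weld metal: throat = 0.707×0.5 = 0.3535 in, L = 2×11.0625 = 22.125 in. φR_n = 0.75 × 0.6 × 70 × 0.3535 × 22.125 = 246.4 kips.
Base metal shear (0.5 in plate): yield φR_n = 1.0×0.6×50×0.5×22.125 = 331.9 kips; rupture φR_n = 0.75×0.6×70×0.5×22.125 = 348.5 kips; take 331.9 kips (yield).
Tension yield (gross): A_g = 7.4375×0.5 = 3.7188 in². φR_n = 0.90 × 50 × 3.7188 = 167.3 kips.
Governing: min(246.4, 331.9, 167.3) = 167.3 kips → gross-section yield.

167.3 kips (gross-section yield governs)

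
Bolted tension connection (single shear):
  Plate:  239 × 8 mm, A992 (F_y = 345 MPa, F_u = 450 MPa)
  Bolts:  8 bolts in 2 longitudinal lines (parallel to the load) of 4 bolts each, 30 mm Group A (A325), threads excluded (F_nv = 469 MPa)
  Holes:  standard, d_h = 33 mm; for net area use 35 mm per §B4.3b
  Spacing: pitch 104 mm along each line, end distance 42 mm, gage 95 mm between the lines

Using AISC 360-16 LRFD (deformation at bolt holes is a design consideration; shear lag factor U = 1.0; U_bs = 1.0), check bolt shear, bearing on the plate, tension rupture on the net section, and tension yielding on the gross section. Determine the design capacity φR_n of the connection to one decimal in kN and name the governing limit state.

456.3 kN (net-section rupture governs)

Bolt shear: A_b = π(30)²/4 = 706.86 mm². φR_n = 0.75 × 469 × 706.86 × 8 × 1 = 1989.1 kN.
Bearing (8 mm plate, F_u = 450 MPa): end bolts L_c = 42 − 33/2 = 25.5, R_n = min(1.2×25.5×8×450, 2.4×30×8×450) = 110.16 kN/bolt; interior L_c = 104 − 33 = 71, R_n = 259.2 kN/bolt. φR_n = 0.75 × (2×110.16 + 6×259.2) = 1331.6 kN.
Tension rupture (net): A_n = (239 − 2×35)×8 = 1352 mm² (U = 1.0, A_e = A_n). φR_n = 0.75 × 450 × 1352 = 456.3 kN.
Tension yield (gross): A_g = 239×8 = 1912 mm². φR_n = 0.90 × 345 × 1912 = 593.7 kN.
Governing: min(1989.1, 1331.6, 456.3, 593.7) = 456.3 kN → net-section rupture.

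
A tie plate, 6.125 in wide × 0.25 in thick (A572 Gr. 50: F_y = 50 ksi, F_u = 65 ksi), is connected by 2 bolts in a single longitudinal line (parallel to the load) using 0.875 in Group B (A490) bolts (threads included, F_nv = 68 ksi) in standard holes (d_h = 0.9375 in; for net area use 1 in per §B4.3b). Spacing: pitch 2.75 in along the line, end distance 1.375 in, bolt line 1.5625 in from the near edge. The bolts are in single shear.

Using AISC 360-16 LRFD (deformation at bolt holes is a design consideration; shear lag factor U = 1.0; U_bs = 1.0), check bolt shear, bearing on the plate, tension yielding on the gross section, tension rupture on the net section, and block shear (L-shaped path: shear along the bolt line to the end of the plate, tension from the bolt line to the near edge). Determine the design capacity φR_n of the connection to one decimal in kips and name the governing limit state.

Bolt shear: A_b = π(0.875)²/4 = 0.60132 in². φR_n = 0.75 × 68 × 0.60132 × 2 × 1 = 61.3 kips.
Bearing (0.25 in plate, F_u = 65 ksi): end bolts L_c = 1.375 − 0.9375/2 = 0.90625, R_n = min(1.2×0.90625×0.25×65, 2.4×0.875×0.25×65) = 17.672 kips/bolt; interior L_c = 2.75 − 0.9375 = 1.8125, R_n = 34.125 kips/bolt. φR_n = 0.75 × (1×17.672 + 1×34.125) = 38.8 kips.
Tension yield (gross): A_g = 6.125×0.25 = 1.5313 in². φR_n = 0.90 × 50 × 1.5313 = 68.9 kips.
Tension rupture (net): A_n = (6.125 − 1×1)×0.25 = 1.2813 in² (U = 1.0, A_e = A_n). φR_n = 0.75 × 65 × 1.2813 = 62.5 kips.
Block shear: shear path 1×[1.375+1×2.75] = 1×4.125 in, A_gv = 1.0313, A_nv = 1×(4.125 − 1.5×1)×0.25 = 0.65625 in²; tension to near edge: (1.5625 − 0.5×1)×0.25 = 0.26563 in². R_n = min(0.6×65×0.65625, 0.6×50×1.0313) + 1.0×65×0.26563 = min(25.594, 30.939) + 17.266 = 42.86 kips. φR_n = 0.75 × 42.86 = 32.1 kips.
Governing: min(61.3, 38.8, 68.9, 62.5, 32.1) = 32.1 kips → block shear.

32.1 kips (block shear governs)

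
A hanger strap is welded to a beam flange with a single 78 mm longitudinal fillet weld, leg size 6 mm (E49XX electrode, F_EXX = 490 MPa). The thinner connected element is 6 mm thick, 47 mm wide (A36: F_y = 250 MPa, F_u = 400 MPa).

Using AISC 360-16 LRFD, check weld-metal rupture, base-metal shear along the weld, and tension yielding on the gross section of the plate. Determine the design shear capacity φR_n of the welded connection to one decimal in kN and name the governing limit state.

63.5 kN (gross-section yield governs)

Weld metal: throat = 0.707×6 = 4.242 mm, L = 78 mm. φR_n = 0.75 × 0.6 × 490 × 4.242 × 78 = 73.0 kN.
Base metal shear (6 mm plate): yield φR_n = 1.0×0.6×250×6×78 = 70.2 kN; rupture φR_n = 0.75×0.6×400×6×78 = 84.2 kN; take 70.2 kN (yield).
Tension yield (gross): A_g = 47×6 = 282 mm². φR_n = 0.90 × 250 × 282 = 63.5 kN.
Governing: min(73.0, 70.2, 63.5) = 63.5 kN → gross-section yield.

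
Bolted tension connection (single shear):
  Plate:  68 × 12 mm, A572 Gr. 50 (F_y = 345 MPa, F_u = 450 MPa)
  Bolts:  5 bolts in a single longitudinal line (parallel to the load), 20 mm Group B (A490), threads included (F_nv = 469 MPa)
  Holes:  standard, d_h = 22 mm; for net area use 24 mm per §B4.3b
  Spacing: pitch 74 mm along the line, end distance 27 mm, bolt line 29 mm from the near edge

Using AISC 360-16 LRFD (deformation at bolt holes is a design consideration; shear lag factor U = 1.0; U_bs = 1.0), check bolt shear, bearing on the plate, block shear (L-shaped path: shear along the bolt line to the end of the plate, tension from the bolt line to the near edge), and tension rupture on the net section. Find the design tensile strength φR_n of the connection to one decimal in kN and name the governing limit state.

Bolt shear: A_b = π(20)²/4 = 314.16 mm². φR_n = 0.75 × 469 × 314.16 × 5 × 1 = 552.5 kN.
Bearing (12 mm plate, F_u = 450 MPa): end bolts L_c = 27 − 22/2 = 16, R_n = min(1.2×16×12×450, 2.4×20×12×450) = 103.68 kN/bolt; interior L_c = 74 − 22 = 52, R_n = 259.2 kN/bolt. φR_n = 0.75 × (1×103.68 + 4×259.2) = 855.4 kN.
Block shear: shear path 1×[27+4×74] = 1×323 mm, A_gv = 3876, A_nv = 1×(323 − 4.5×24)×12 = 2580 mm²; tension to near edge: (29 − 0.5×24)×12 = 204 mm². R_n = min(0.6×450×2580, 0.6×345×3876) + 1.0×450×204 = min(696.6, 802.33) + 91.8 = 788.4 kN. φR_n = 0.75 × 788.4 = 591.3 kN.
Tension rupture (net): A_n = (68 − 1×24)×12 = 528 mm² (U = 1.0, A_e = A_n). φR_n = 0.75 × 450 × 528 = 178.2 kN.
Governing: min(552.5, 855.4, 591.3, 178.2) = 178.2 kN → net-section rupture.

178.2 kN (net-section rupture governs)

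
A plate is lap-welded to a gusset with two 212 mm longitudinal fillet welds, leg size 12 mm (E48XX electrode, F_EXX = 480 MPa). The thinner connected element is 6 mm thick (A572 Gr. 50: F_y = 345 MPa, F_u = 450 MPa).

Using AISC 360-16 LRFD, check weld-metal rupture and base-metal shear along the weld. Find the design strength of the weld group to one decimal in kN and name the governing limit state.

Weld metal: throat = 0.707×12 = 8.484 mm, L = 2×212 = 424 mm. φR_n = 0.75 × 0.6 × 480 × 8.484 × 424 = 777.0 kN.
Base metal shear (6 mm plate): yield φR_n = 1.0×0.6×345×6×424 = 526.6 kN; rupture φR_n = 0.75×0.6×450×6×424 = 515.2 kN; take 515.2 kN (rupture).
Governing: min(777.0, 515.2) = 515.2 kN → base-metal shear.

515.2 kN (base-metal shear governs)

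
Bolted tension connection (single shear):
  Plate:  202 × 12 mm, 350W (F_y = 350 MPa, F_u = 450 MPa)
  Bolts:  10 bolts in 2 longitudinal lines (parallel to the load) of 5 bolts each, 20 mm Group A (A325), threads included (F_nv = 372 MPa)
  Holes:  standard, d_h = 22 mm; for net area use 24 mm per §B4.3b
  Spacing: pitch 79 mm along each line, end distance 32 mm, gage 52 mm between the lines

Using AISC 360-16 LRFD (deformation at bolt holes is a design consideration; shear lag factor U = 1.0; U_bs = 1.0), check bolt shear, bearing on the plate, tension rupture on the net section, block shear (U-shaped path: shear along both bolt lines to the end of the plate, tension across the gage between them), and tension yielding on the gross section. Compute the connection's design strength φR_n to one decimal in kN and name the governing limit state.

Bolt shear: A_b = π(20)²/4 = 314.16 mm². φR_n = 0.75 × 372 × 314.16 × 10 × 1 = 876.5 kN.
Bearing (12 mm plate, F_u = 450 MPa): end bolts L_c = 32 − 22/2 = 21, R_n = min(1.2×21×12×450, 2.4×20×12×450) = 136.08 kN/bolt; interior L_c = 79 − 22 = 57, R_n = 259.2 kN/bolt. φR_n = 0.75 × (2×136.08 + 8×259.2) = 1759.3 kN.
Tension rupture (net): A_n = (202 − 2×24)×12 = 1848 mm² (U = 1.0, A_e = A_n). φR_n = 0.75 × 450 × 1848 = 623.7 kN.
Block shear: shear path 2×[32+4×79] = 2×348 mm, A_gv = 8352, A_nv = 2×(348 − 4.5×24)×12 = 5760 mm²; tension across gage: (52 − 1×24)×12 = 336 mm². R_n = min(0.6×450×5760, 0.6×350×8352) + 1.0×450×336 = min(1555.2, 1753.9) + 151.2 = 1706.4 kN. φR_n = 0.75 × 1706.4 = 1279.8 kN.
Tension yield (gross): A_g = 202×12 = 2424 mm². φR_n = 0.90 × 350 × 2424 = 763.6 kN.
Governing: min(876.5, 1759.3, 623.7, 1279.8, 763.6) = 623.7 kN → net-section rupture.

623.7 kN (net-section rupture governs)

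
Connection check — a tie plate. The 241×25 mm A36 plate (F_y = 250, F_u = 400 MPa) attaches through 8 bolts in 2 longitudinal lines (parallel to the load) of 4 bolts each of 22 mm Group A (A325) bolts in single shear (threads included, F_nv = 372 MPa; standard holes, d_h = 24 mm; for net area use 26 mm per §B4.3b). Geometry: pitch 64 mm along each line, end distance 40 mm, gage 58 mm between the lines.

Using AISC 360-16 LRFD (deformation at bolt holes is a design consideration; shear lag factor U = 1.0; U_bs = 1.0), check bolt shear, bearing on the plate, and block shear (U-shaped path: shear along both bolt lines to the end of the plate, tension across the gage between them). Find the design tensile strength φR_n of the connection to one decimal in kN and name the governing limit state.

Bolt shear: A_b = π(22)²/4 = 380.13 mm². φR_n = 0.75 × 372 × 380.13 × 8 × 1 = 848.5 kN.
Bearing (25 mm plate, F_u = 400 MPa): end bolts L_c = 40 − 24/2 = 28, R_n = min(1.2×28×25×400, 2.4×22×25×400) = 336 kN/bolt; interior L_c = 64 − 24 = 40, R_n = 480 kN/bolt. φR_n = 0.75 × (2×336 + 6×480) = 2664.0 kN.
Block shear: shear path 2×[40+3×64] = 2×232 mm, A_gv = 11600, A_nv = 2×(232 − 3.5×26)×25 = 7050 mm²; tension across gage: (58 − 1×26)×25 = 800 mm². R_n = min(0.6×400×7050, 0.6×250×11600) + 1.0×400×800 = min(1692, 1740) + 320 = 2012 kN. φR_n = 0.75 × 2012 = 1509.0 kN.
Governing: min(848.5, 2664.0, 1509.0) = 848.5 kN → bolt shear.

848.5 kN (bolt shear governs)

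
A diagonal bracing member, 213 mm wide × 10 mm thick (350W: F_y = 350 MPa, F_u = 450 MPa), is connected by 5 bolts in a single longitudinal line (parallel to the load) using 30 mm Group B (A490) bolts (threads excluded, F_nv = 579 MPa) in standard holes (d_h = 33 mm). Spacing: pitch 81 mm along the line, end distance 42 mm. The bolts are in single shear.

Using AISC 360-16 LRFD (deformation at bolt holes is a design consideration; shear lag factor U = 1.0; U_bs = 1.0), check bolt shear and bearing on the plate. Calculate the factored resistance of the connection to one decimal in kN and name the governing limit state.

880.9 kN (bearing governs)

Bolt shear: A_b = π(30)²/4 = 706.86 mm². φR_n = 0.75 × 579 × 706.86 × 5 × 1 = 1534.8 kN.
Bearing (10 mm plate, F_u = 450 MPa): end bolts L_c = 42 − 33/2 = 25.5, R_n = min(1.2×25.5×10×450, 2.4×30×10×450) = 137.7 kN/bolt; interior L_c = 81 − 33 = 48, R_n = 259.2 kN/bolt. φR_n = 0.75 × (1×137.7 + 4×259.2) = 880.9 kN.
Governing: min(1534.8, 880.9) = 880.9 kN → bearing.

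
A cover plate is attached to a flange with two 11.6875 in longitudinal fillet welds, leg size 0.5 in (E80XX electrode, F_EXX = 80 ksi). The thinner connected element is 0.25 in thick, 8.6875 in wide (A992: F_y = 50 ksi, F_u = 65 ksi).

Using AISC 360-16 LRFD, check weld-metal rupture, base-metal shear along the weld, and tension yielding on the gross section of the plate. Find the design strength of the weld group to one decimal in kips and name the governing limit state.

97.7 kips (gross-section yield governs)

Weld metal: throat = 0.707×0.5 = 0.3535 in, L = 2×11.6875 = 23.375 in. φR_n = 0.75 × 0.6 × 80 × 0.3535 × 23.375 = 297.5 kips.
Base metal shear (0.25 in plate): yield φR_n = 1.0×0.6×50×0.25×23.375 = 175.3 kips; rupture φR_n = 0.75×0.6×65×0.25×23.375 = 170.9 kips; take 170.9 kips (rupture).
Tension yield (gross): A_g = 8.6875×0.25 = 2.1719 in². φR_n = 0.90 × 50 × 2.1719 = 97.7 kips.
Governing: min(297.5, 170.9, 97.7) = 97.7 kips → gross-section yield.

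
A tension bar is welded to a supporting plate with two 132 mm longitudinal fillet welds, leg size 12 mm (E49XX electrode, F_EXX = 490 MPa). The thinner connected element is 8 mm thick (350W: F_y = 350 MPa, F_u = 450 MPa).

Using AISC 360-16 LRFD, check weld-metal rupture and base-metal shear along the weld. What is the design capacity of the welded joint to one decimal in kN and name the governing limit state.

427.7 kN (base-metal shear governs)

Weld metal: throat = 0.707×12 = 8.484 mm, L = 2×132 = 264 mm. φR_n = 0.75 × 0.6 × 490 × 8.484 × 264 = 493.9 kN.
Base metal shear (8 mm plate): yield φR_n = 1.0×0.6×350×8×264 = 443.5 kN; rupture φR_n = 0.75×0.6×450×8×264 = 427.7 kN; take 427.7 kN (rupture).
Governing: min(493.9, 427.7) = 427.7 kN → base-metal shear.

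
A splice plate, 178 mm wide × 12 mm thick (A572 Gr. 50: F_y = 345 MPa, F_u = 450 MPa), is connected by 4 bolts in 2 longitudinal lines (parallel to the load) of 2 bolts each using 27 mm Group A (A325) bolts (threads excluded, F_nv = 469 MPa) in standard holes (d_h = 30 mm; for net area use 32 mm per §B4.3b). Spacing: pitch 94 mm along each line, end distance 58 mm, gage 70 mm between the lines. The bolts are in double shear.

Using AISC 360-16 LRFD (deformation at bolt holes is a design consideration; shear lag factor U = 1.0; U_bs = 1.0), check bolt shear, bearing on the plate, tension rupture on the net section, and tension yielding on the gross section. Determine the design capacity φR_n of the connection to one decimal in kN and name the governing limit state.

Bolt shear: A_b = π(27)²/4 = 572.56 mm². φR_n = 0.75 × 469 × 572.56 × 4 × 2 = 1611.2 kN.
Bearing (12 mm plate, F_u = 450 MPa): end bolts L_c = 58 − 30/2 = 43, R_n = min(1.2×43×12×450, 2.4×27×12×450) = 278.64 kN/bolt; interior L_c = 94 − 30 = 64, R_n = 349.92 kN/bolt. φR_n = 0.75 × (2×278.64 + 2×349.92) = 942.8 kN.
Tension rupture (net): A_n = (178 − 2×32)×12 = 1368 mm² (U = 1.0, A_e = A_n). φR_n = 0.75 × 450 × 1368 = 461.7 kN.
Tension yield (gross): A_g = 178×12 = 2136 mm². φR_n = 0.90 × 345 × 2136 = 663.2 kN.
Governing: min(1611.2, 942.8, 461.7, 663.2) = 461.7 kN → net-section rupture.

461.7 kN (net-section rupture governs)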